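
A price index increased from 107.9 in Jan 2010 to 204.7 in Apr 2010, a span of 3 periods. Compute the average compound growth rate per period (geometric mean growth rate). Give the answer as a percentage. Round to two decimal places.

Growth factor = (204.7/107.9)^(1/3) = (1.897127)^(1/3) = 1.237938
Growth rate = 1.237938 − 1 = 0.237938 = 23.7938%

23.79%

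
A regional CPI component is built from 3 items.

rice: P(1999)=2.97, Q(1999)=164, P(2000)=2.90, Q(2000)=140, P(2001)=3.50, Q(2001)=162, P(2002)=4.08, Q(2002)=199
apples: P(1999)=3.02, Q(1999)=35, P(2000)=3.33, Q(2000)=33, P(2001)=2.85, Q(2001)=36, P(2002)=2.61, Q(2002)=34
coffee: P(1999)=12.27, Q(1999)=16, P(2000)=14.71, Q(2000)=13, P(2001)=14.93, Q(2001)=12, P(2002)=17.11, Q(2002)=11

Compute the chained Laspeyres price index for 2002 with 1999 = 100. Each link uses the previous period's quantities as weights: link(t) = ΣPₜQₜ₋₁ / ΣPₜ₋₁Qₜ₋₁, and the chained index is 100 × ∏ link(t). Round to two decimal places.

Link 1999→2000:
ΣP(2000)Q(1999) = 2.90×164 + 3.33×35 + 14.71×16 = 475.6 + 116.55 + 235.36 = 827.51
ΣP(1999)Q(1999) = 2.97×164 + 3.02×35 + 12.27×16 = 487.08 + 105.7 + 196.32 = 789.1
link = 827.51/789.1 = 1.048676
Link 2000→2001:
ΣP(2001)Q(2000) = 3.50×140 + 2.85×33 + 14.93×13 = 490 + 94.05 + 194.09 = 778.14
ΣP(2000)Q(2000) = 2.90×140 + 3.33×33 + 14.71×13 = 406 + 109.89 + 191.23 = 707.12
link = 778.14/707.12 = 1.100436
Link 2001→2002:
ΣP(2002)Q(2001) = 4.08×162 + 2.61×36 + 17.11×12 = 660.96 + 93.96 + 205.32 = 960.24
ΣP(2001)Q(2001) = 3.50×162 + 2.85×36 + 14.93×12 = 567 + 102.6 + 179.16 = 848.76
link = 960.24/848.76 = 1.131345
Chained index = 100 × 1.048676 × 1.100436 × 1.131345 = 130.5572

130.56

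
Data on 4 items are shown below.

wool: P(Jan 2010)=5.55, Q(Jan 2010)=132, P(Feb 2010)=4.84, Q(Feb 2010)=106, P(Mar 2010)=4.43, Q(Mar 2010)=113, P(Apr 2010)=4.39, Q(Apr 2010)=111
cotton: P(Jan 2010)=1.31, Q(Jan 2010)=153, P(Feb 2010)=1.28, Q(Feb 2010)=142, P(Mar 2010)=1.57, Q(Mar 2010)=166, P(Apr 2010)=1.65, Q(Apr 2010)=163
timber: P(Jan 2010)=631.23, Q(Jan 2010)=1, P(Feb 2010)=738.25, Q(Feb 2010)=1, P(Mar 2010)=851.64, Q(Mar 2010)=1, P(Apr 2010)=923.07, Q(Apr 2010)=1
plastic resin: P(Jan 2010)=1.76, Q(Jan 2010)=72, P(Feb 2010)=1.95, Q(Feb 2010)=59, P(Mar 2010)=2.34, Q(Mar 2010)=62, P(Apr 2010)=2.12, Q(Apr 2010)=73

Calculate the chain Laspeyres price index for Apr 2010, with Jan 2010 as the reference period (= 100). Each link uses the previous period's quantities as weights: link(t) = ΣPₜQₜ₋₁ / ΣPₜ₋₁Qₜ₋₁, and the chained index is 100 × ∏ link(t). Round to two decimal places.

Link Jan 2010→Feb 2010:
ΣP(Feb 2010)Q(Jan 2010) = 4.84×132 + 1.28×153 + 738.25×1 + 1.95×72 = 638.88 + 195.84 + 738.25 + 140.4 = 1713.37
ΣP(Jan 2010)Q(Jan 2010) = 5.55×132 + 1.31×153 + 631.23×1 + 1.76×72 = 732.6 + 200.43 + 631.23 + 126.72 = 1690.98
link = 1713.37/1690.98 = 1.013241
Link Feb 2010→Mar 2010:
ΣP(Mar 2010)Q(Feb 2010) = 4.43×106 + 1.57×142 + 851.64×1 + 2.34×59 = 469.58 + 222.94 + 851.64 + 138.06 = 1682.22
ΣP(Feb 2010)Q(Feb 2010) = 4.84×106 + 1.28×142 + 738.25×1 + 1.95×59 = 513.04 + 181.76 + 738.25 + 115.05 = 1548.1
link = 1682.22/1548.1 = 1.086635
Link Mar 2010→Apr 2010:
ΣP(Apr 2010)Q(Mar 2010) = 4.39×113 + 1.65×166 + 923.07×1 + 2.12×62 = 496.07 + 273.9 + 923.07 + 131.44 = 1824.48
ΣP(Mar 2010)Q(Mar 2010) = 4.43×113 + 1.57×166 + 851.64×1 + 2.34×62 = 500.59 + 260.62 + 851.64 + 145.08 = 1757.93
link = 1824.48/1757.93 = 1.037857
Chained index = 100 × 1.013241 × 1.086635 × 1.037857 = 114.2705

114.27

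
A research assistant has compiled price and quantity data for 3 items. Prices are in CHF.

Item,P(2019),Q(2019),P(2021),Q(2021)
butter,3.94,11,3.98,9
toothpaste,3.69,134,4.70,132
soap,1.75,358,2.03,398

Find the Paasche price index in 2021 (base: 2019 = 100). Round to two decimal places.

Paasche price index uses current-period quantities as weights.
ΣP(2021)·Q(2021) = 3.98×9 + 4.70×132 + 2.03×398 = 35.82 + 620.4 + 807.94 = 1464.16
ΣP(2019)·Q(2021) = 3.94×9 + 3.69×132 + 1.75×398 = 35.46 + 487.08 + 696.5 = 1219.04
Index = 1464.16 / 1219.04 × 100 = 120.1076

120.11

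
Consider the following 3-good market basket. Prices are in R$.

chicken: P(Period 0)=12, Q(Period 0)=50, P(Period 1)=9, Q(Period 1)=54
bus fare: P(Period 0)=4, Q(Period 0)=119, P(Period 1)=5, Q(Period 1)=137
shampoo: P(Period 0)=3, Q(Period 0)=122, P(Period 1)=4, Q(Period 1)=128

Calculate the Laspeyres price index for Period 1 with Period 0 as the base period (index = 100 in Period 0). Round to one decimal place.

106.3

Laspeyres price index uses base-period quantities as weights.
ΣP(Period 1)·Q(Period 0) = 9×50 + 5×119 + 4×122 = 450 + 595 + 488 = 1533
ΣP(Period 0)·Q(Period 0) = 12×50 + 4×119 + 3×122 = 600 + 476 + 366 = 1442
Index = 1533 / 1442 × 100 = 106.3107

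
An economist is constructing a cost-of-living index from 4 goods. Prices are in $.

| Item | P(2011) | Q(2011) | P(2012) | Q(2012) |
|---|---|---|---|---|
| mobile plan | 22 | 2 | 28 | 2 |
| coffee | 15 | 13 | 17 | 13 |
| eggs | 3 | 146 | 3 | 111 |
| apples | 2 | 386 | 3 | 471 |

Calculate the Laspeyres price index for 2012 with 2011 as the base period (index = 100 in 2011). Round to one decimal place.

Laspeyres price index uses base-period quantities as weights.
ΣP(2012)·Q(2011) = 28×2 + 17×13 + 3×146 + 3×386 = 56 + 221 + 438 + 1158 = 1873
ΣP(2011)·Q(2011) = 22×2 + 15×13 + 3×146 + 2×386 = 44 + 195 + 438 + 772 = 1449
Index = 1873 / 1449 × 100 = 129.2616

129.3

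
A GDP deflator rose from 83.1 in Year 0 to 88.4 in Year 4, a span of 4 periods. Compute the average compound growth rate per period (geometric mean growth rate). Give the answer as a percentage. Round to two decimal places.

1.56%

Growth factor = (88.4/83.1)^(1/4) = (1.063779)^(1/4) = 1.015577
Growth rate = 1.015577 − 1 = 0.015577 = 1.5577%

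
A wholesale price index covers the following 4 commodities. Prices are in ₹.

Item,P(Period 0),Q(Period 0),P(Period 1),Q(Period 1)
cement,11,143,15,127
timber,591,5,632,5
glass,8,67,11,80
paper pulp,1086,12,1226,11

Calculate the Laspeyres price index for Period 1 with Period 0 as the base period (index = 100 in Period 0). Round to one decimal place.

114.7

Laspeyres price index uses base-period quantities as weights.
ΣP(Period 1)·Q(Period 0) = 15×143 + 632×5 + 11×67 + 1226×12 = 2145 + 3160 + 737 + 14712 = 20754
ΣP(Period 0)·Q(Period 0) = 11×143 + 591×5 + 8×67 + 1086×12 = 1573 + 2955 + 536 + 13032 = 18096
Index = 20754 / 18096 × 100 = 114.6883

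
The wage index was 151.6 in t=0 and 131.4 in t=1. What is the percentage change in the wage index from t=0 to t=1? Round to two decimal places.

Change = (131.4 − 151.6) / 151.6 × 100
       = -20.2 / 151.6 × 100 = -13.3245%

-13.32%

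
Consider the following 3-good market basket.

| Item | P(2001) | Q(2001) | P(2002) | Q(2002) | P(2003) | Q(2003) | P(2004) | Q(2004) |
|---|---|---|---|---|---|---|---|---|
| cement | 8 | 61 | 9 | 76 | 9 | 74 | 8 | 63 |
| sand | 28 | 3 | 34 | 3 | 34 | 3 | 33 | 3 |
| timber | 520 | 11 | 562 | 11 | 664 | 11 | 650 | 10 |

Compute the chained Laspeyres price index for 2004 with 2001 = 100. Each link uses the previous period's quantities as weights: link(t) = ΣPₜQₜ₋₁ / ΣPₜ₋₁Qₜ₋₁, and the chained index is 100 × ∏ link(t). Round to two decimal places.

122.48

Link 2001→2002:
ΣP(2002)Q(2001) = 9×61 + 34×3 + 562×11 = 549 + 102 + 6182 = 6833
ΣP(2001)Q(2001) = 8×61 + 28×3 + 520×11 = 488 + 84 + 5720 = 6292
link = 6833/6292 = 1.085982
Link 2002→2003:
ΣP(2003)Q(2002) = 9×76 + 34×3 + 664×11 = 684 + 102 + 7304 = 8090
ΣP(2002)Q(2002) = 9×76 + 34×3 + 562×11 = 684 + 102 + 6182 = 6968
link = 8090/6968 = 1.161022
Link 2003→2004:
ΣP(2004)Q(2003) = 8×74 + 33×3 + 650×11 = 592 + 99 + 7150 = 7841
ΣP(2003)Q(2003) = 9×74 + 34×3 + 664×11 = 666 + 102 + 7304 = 8072
link = 7841/8072 = 0.971383
Chained index = 100 × 1.085982 × 1.161022 × 0.971383 = 122.4767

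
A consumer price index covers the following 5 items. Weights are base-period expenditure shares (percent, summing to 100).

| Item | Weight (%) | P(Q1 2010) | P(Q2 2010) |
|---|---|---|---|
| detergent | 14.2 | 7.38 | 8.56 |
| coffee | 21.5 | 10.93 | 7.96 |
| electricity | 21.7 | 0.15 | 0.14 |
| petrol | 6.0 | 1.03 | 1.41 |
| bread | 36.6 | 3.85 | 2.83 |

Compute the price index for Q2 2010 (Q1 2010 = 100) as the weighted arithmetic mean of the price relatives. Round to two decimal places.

detergent: 14.2 × (8.56/7.38) = 14.2 × 1.159892 = 16.4705
coffee: 21.5 × (7.96/10.93) = 21.5 × 0.728271 = 15.6578
electricity: 21.7 × (0.14/0.15) = 21.7 × 0.933333 = 20.2533
petrol: 6.0 × (1.41/1.03) = 6.0 × 1.368932 = 8.2136
bread: 36.6 × (2.83/3.85) = 36.6 × 0.735065 = 26.9034
Index = Σ wᵢ·(p₁ᵢ/p₀ᵢ) = 16.4705 + 15.6578 + 20.2533 + 8.2136 + 26.9034 = 87.4986

87.50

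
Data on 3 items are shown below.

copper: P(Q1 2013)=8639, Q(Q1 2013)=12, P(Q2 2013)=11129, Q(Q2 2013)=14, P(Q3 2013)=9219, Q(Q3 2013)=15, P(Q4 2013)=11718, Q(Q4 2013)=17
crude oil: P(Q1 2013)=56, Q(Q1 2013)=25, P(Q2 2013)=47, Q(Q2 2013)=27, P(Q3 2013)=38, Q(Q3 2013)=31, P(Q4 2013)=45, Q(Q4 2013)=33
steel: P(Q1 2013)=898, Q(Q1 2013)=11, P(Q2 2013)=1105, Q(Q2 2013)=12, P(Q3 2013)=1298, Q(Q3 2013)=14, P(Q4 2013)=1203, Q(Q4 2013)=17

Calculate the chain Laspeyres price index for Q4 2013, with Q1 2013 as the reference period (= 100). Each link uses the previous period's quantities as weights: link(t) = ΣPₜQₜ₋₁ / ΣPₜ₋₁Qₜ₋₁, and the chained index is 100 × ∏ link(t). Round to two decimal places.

134.49

Link Q1 2013→Q2 2013:
ΣP(Q2 2013)Q(Q1 2013) = 11129×12 + 47×25 + 1105×11 = 133548 + 1175 + 12155 = 146878
ΣP(Q1 2013)Q(Q1 2013) = 8639×12 + 56×25 + 898×11 = 103668 + 1400 + 9878 = 114946
link = 146878/114946 = 1.277800
Link Q2 2013→Q3 2013:
ΣP(Q3 2013)Q(Q2 2013) = 9219×14 + 38×27 + 1298×12 = 129066 + 1026 + 15576 = 145668
ΣP(Q2 2013)Q(Q2 2013) = 11129×14 + 47×27 + 1105×12 = 155806 + 1269 + 13260 = 170335
link = 145668/170335 = 0.855185
Link Q3 2013→Q4 2013:
ΣP(Q4 2013)Q(Q3 2013) = 11718×15 + 45×31 + 1203×14 = 175770 + 1395 + 16842 = 194007
ΣP(Q3 2013)Q(Q3 2013) = 9219×15 + 38×31 + 1298×14 = 138285 + 1178 + 18172 = 157635
link = 194007/157635 = 1.230736
Chained index = 100 × 1.277800 × 0.855185 × 1.230736 = 134.4894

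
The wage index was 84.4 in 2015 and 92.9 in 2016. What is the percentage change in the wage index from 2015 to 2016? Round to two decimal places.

Change = (92.9 − 84.4) / 84.4 × 100
       = 8.5 / 84.4 × 100 = 10.0711%

10.07%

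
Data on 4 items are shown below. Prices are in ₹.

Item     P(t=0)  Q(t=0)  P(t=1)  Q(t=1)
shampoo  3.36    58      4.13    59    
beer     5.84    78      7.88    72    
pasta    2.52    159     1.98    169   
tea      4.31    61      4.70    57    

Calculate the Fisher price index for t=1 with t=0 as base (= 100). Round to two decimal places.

Laspeyres component (base-period weights):
ΣP(t=1)Q(t=0) = 4.13×58 + 7.88×78 + 1.98×159 + 4.70×61 = 239.54 + 614.64 + 314.82 + 286.7 = 1455.7
ΣP(t=0)Q(t=0) = 3.36×58 + 5.84×78 + 2.52×159 + 4.31×61 = 194.88 + 455.52 + 400.68 + 262.91 = 1313.99
L = 1455.7 / 1313.99 × 100 = 110.7847
Paasche component (current-period weights):
ΣP(t=1)Q(t=1) = 4.13×59 + 7.88×72 + 1.98×169 + 4.70×57 = 243.67 + 567.36 + 334.62 + 267.9 = 1413.55
ΣP(t=0)Q(t=1) = 3.36×59 + 5.84×72 + 2.52×169 + 4.31×57 = 198.24 + 420.48 + 425.88 + 245.67 = 1290.27
P = 1413.55 / 1290.27 × 100 = 109.5546
Fisher = √(L × P) = √(110.7847 × 109.5546) = 110.1679

110.17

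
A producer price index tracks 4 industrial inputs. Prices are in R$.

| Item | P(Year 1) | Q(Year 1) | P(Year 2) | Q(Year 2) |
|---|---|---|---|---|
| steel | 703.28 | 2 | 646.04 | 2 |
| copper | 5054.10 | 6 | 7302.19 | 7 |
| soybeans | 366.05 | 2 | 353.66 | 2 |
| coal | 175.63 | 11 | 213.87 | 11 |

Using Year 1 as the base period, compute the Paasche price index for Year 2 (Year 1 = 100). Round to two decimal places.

Paasche price index uses current-period quantities as weights.
ΣP(Year 2)·Q(Year 2) = 646.04×2 + 7302.19×7 + 353.66×2 + 213.87×11 = 1292.08 + 51115.33 + 707.32 + 2352.57 = 55467.3
ΣP(Year 1)·Q(Year 2) = 703.28×2 + 5054.10×7 + 366.05×2 + 175.63×11 = 1406.56 + 35378.7 + 732.1 + 1931.93 = 39449.29
Index = 55467.3 / 39449.29 × 100 = 140.6041

140.60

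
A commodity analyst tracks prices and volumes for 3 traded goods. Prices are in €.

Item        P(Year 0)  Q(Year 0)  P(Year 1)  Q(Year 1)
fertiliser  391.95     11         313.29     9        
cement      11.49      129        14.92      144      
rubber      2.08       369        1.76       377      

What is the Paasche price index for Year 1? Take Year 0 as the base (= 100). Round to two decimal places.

94.39

Paasche price index uses current-period quantities as weights.
ΣP(Year 1)·Q(Year 1) = 313.29×9 + 14.92×144 + 1.76×377 = 2819.61 + 2148.48 + 663.52 = 5631.61
ΣP(Year 0)·Q(Year 1) = 391.95×9 + 11.49×144 + 2.08×377 = 3527.55 + 1654.56 + 784.16 = 5966.27
Index = 5631.61 / 5966.27 × 100 = 94.3908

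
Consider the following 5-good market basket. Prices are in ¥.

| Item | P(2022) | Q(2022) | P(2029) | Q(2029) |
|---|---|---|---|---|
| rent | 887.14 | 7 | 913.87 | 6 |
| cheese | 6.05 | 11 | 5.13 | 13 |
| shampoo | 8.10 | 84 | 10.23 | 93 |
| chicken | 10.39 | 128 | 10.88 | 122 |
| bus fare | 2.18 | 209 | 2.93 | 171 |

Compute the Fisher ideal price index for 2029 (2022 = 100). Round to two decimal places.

Laspeyres component (base-period weights):
ΣP(2029)Q(2022) = 913.87×7 + 5.13×11 + 10.23×84 + 10.88×128 + 2.93×209 = 6397.09 + 56.43 + 859.32 + 1392.64 + 612.37 = 9317.85
ΣP(2022)Q(2022) = 887.14×7 + 6.05×11 + 8.10×84 + 10.39×128 + 2.18×209 = 6209.98 + 66.55 + 680.4 + 1329.92 + 455.62 = 8742.47
L = 9317.85 / 8742.47 × 100 = 106.5814
Paasche component (current-period weights):
ΣP(2029)Q(2029) = 913.87×6 + 5.13×13 + 10.23×93 + 10.88×122 + 2.93×171 = 5483.22 + 66.69 + 951.39 + 1327.36 + 501.03 = 8329.69
ΣP(2022)Q(2029) = 887.14×6 + 6.05×13 + 8.10×93 + 10.39×122 + 2.18×171 = 5322.84 + 78.65 + 753.3 + 1267.58 + 372.78 = 7795.15
P = 8329.69 / 7795.15 × 100 = 106.8573
Fisher = √(L × P) = √(106.5814 × 106.8573) = 106.7193

106.72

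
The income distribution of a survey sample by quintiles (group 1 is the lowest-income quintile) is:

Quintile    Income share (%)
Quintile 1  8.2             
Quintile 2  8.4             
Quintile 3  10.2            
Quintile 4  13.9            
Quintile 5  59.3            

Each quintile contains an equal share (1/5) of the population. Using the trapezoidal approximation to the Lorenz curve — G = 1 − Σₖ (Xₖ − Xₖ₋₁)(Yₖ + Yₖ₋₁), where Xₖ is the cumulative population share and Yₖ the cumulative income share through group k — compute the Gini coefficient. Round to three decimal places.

Cumulative income shares Yₖ: 0.0820, 0.1660, 0.2680, 0.4070, 1.0000
Σ (Xₖ−Xₖ₋₁)(Yₖ+Yₖ₋₁) = (1/5)(0.0820+0.0000) + (1/5)(0.1660+0.0820) + (1/5)(0.2680+0.1660) + (1/5)(0.4070+0.2680) + (1/5)(1.0000+0.4070)
  = 0.0164 + 0.0496 + 0.0868 + 0.1350 + 0.2814 = 0.5692
G = 1 − 0.5692 = 0.4308

0.431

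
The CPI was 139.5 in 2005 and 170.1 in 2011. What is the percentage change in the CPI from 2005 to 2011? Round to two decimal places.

Change = (170.1 − 139.5) / 139.5 × 100
       = 30.6 / 139.5 × 100 = 21.9355%

21.94%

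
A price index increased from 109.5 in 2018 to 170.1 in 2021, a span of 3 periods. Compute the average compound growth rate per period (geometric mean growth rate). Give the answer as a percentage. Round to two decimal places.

Growth factor = (170.1/109.5)^(1/3) = (1.553425)^(1/3) = 1.158146
Growth rate = 1.158146 − 1 = 0.158146 = 15.8146%

15.81%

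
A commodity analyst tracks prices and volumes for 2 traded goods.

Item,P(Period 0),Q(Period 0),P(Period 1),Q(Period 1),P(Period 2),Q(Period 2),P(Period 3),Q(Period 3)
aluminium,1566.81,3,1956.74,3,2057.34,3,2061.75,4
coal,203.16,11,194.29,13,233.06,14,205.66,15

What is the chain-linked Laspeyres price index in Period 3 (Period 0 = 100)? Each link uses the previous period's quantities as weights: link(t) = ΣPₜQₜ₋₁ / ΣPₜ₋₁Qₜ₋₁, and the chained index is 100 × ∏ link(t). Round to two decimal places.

121.57

Link Period 0→Period 1:
ΣP(Period 1)Q(Period 0) = 1956.74×3 + 194.29×11 = 5870.22 + 2137.19 = 8007.41
ΣP(Period 0)Q(Period 0) = 1566.81×3 + 203.16×11 = 4700.43 + 2234.76 = 6935.19
link = 8007.41/6935.19 = 1.154606
Link Period 1→Period 2:
ΣP(Period 2)Q(Period 1) = 2057.34×3 + 233.06×13 = 6172.02 + 3029.78 = 9201.8
ΣP(Period 1)Q(Period 1) = 1956.74×3 + 194.29×13 = 5870.22 + 2525.77 = 8395.99
link = 9201.8/8395.99 = 1.095976
Link Period 2→Period 3:
ΣP(Period 3)Q(Period 2) = 2061.75×3 + 205.66×14 = 6185.25 + 2879.24 = 9064.49
ΣP(Period 2)Q(Period 2) = 2057.34×3 + 233.06×14 = 6172.02 + 3262.84 = 9434.86
link = 9064.49/9434.86 = 0.960745
Chained index = 100 × 1.154606 × 1.095976 × 0.960745 = 121.5745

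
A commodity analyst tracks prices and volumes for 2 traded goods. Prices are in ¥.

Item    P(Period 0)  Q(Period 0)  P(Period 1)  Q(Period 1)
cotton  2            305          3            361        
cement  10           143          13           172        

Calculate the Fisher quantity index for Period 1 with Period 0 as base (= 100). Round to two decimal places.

119.68

Laspeyres component (base-period weights):
ΣP(Period 0)Q(Period 1) = 2×361 + 10×172 = 722 + 1720 = 2442
ΣP(Period 0)Q(Period 0) = 2×305 + 10×143 = 610 + 1430 = 2040
L = 2442 / 2040 × 100 = 119.7059
Paasche component (current-period weights):
ΣP(Period 1)Q(Period 1) = 3×361 + 13×172 = 1083 + 2236 = 3319
ΣP(Period 1)Q(Period 0) = 3×305 + 13×143 = 915 + 1859 = 2774
P = 3319 / 2774 × 100 = 119.6467
Fisher = √(L × P) = √(119.7059 × 119.6467) = 119.6763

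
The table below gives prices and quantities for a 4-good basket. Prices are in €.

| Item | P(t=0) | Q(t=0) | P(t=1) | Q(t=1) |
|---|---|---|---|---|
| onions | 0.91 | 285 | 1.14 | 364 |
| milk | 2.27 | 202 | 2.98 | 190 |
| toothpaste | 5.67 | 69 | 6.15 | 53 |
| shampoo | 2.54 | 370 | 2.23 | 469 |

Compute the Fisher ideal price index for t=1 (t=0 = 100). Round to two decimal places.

105.29

Laspeyres component (base-period weights):
ΣP(t=1)Q(t=0) = 1.14×285 + 2.98×202 + 6.15×69 + 2.23×370 = 324.9 + 601.96 + 424.35 + 825.1 = 2176.31
ΣP(t=0)Q(t=0) = 0.91×285 + 2.27×202 + 5.67×69 + 2.54×370 = 259.35 + 458.54 + 391.23 + 939.8 = 2048.92
L = 2176.31 / 2048.92 × 100 = 106.2174
Paasche component (current-period weights):
ΣP(t=1)Q(t=1) = 1.14×364 + 2.98×190 + 6.15×53 + 2.23×469 = 414.96 + 566.2 + 325.95 + 1045.87 = 2352.98
ΣP(t=0)Q(t=1) = 0.91×364 + 2.27×190 + 5.67×53 + 2.54×469 = 331.24 + 431.3 + 300.51 + 1191.26 = 2254.31
P = 2352.98 / 2254.31 × 100 = 104.3769
Fisher = √(L × P) = √(106.2174 × 104.3769) = 105.2932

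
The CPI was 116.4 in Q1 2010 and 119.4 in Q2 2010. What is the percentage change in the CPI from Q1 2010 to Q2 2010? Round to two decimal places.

Change = (119.4 − 116.4) / 116.4 × 100
       = 3.0 / 116.4 × 100 = 2.5773%

2.58%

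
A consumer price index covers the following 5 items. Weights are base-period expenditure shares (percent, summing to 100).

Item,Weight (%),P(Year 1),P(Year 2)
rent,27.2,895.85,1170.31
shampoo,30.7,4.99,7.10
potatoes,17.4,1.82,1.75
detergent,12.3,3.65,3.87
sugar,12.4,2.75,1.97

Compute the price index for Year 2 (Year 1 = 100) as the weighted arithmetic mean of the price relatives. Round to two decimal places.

rent: 27.2 × (1170.31/895.85) = 27.2 × 1.306368 = 35.5332
shampoo: 30.7 × (7.10/4.99) = 30.7 × 1.422846 = 43.6814
potatoes: 17.4 × (1.75/1.82) = 17.4 × 0.961538 = 16.7308
detergent: 12.3 × (3.87/3.65) = 12.3 × 1.060274 = 13.0414
sugar: 12.4 × (1.97/2.75) = 12.4 × 0.716364 = 8.8829
Index = Σ wᵢ·(p₁ᵢ/p₀ᵢ) = 35.5332 + 43.6814 + 16.7308 + 13.0414 + 8.8829 = 117.8696

117.87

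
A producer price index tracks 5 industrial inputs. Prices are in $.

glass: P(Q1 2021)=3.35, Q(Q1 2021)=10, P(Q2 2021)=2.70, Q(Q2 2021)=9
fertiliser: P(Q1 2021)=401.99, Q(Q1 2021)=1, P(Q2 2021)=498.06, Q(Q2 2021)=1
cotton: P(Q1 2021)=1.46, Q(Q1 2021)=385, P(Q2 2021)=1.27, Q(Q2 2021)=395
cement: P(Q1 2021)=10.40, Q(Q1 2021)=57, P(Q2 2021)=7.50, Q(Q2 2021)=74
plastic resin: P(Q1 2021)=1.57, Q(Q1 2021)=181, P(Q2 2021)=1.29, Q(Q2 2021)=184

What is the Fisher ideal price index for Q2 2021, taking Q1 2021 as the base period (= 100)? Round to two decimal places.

88.60

Laspeyres component (base-period weights):
ΣP(Q2 2021)Q(Q1 2021) = 2.70×10 + 498.06×1 + 1.27×385 + 7.50×57 + 1.29×181 = 27 + 498.06 + 488.95 + 427.5 + 233.49 = 1675
ΣP(Q1 2021)Q(Q1 2021) = 3.35×10 + 401.99×1 + 1.46×385 + 10.40×57 + 1.57×181 = 33.5 + 401.99 + 562.1 + 592.8 + 284.17 = 1874.56
L = 1675 / 1874.56 × 100 = 89.3543
Paasche component (current-period weights):
ΣP(Q2 2021)Q(Q2 2021) = 2.70×9 + 498.06×1 + 1.27×395 + 7.50×74 + 1.29×184 = 24.3 + 498.06 + 501.65 + 555 + 237.36 = 1816.37
ΣP(Q1 2021)Q(Q2 2021) = 3.35×9 + 401.99×1 + 1.46×395 + 10.40×74 + 1.57×184 = 30.15 + 401.99 + 576.7 + 769.6 + 288.88 = 2067.32
P = 1816.37 / 2067.32 × 100 = 87.8611
Fisher = √(L × P) = √(89.3543 × 87.8611) = 88.6046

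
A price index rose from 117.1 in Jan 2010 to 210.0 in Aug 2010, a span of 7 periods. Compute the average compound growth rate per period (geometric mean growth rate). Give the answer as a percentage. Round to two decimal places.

8.70%

Growth factor = (210.0/117.1)^(1/7) = (1.793339)^(1/7) = 1.087020
Growth rate = 1.087020 − 1 = 0.087020 = 8.7020%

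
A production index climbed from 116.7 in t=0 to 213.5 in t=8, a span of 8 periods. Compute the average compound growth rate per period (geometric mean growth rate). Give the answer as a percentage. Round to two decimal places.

7.84%

Growth factor = (213.5/116.7)^(1/8) = (1.829477)^(1/8) = 1.078427
Growth rate = 1.078427 − 1 = 0.078427 = 7.8427%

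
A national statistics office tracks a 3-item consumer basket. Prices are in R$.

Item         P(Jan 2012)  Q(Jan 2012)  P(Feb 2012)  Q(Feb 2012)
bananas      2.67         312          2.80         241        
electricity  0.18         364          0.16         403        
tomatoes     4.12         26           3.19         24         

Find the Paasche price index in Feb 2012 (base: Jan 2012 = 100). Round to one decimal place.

100.1

Paasche price index uses current-period quantities as weights.
ΣP(Feb 2012)·Q(Feb 2012) = 2.80×241 + 0.16×403 + 3.19×24 = 674.8 + 64.48 + 76.56 = 815.84
ΣP(Jan 2012)·Q(Feb 2012) = 2.67×241 + 0.18×403 + 4.12×24 = 643.47 + 72.54 + 98.88 = 814.89
Index = 815.84 / 814.89 × 100 = 100.1166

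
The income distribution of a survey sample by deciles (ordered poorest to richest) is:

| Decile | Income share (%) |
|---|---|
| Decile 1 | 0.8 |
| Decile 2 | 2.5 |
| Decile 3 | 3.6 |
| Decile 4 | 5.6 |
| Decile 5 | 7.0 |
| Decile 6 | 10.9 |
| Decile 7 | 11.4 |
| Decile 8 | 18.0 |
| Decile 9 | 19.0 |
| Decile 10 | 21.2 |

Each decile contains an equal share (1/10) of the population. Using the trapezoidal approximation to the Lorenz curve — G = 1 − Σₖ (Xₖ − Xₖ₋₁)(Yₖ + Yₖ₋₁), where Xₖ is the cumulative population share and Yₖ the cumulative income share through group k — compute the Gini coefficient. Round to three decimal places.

0.392

Cumulative income shares Yₖ: 0.0080, 0.0330, 0.0690, 0.1250, 0.1950, 0.3040, 0.4180, 0.5980, 0.7880, 1.0000
Σ (Xₖ−Xₖ₋₁)(Yₖ+Yₖ₋₁) = (1/10)(0.0080+0.0000) + (1/10)(0.0330+0.0080) + (1/10)(0.0690+0.0330) + (1/10)(0.1250+0.0690) + (1/10)(0.1950+0.1250) + (1/10)(0.3040+0.1950) + (1/10)(0.4180+0.3040) + (1/10)(0.5980+0.4180) + (1/10)(0.7880+0.5980) + (1/10)(1.0000+0.7880)
  = 0.0008 + 0.0041 + 0.0102 + 0.0194 + 0.0320 + 0.0499 + 0.0722 + 0.1016 + 0.1386 + 0.1788 = 0.6076
G = 1 − 0.6076 = 0.3924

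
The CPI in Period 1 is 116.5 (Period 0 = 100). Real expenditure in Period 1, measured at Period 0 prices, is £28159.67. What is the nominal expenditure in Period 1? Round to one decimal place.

32806.0

Nominal = Real × (Index/100) = 28159.67 × (116.5/100)
        = 28159.67 × 1.165 = 32806.0155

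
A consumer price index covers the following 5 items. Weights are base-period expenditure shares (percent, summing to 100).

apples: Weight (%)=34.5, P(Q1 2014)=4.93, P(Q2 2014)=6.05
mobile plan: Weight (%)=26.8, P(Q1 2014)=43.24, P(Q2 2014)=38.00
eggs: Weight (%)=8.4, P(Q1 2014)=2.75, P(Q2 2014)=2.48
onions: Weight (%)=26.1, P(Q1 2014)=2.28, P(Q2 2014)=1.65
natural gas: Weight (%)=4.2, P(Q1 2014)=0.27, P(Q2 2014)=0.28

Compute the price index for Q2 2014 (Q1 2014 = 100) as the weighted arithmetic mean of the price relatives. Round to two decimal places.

apples: 34.5 × (6.05/4.93) = 34.5 × 1.227181 = 42.3377
mobile plan: 26.8 × (38.00/43.24) = 26.8 × 0.878816 = 23.5523
eggs: 8.4 × (2.48/2.75) = 8.4 × 0.901818 = 7.5753
onions: 26.1 × (1.65/2.28) = 26.1 × 0.723684 = 18.8882
natural gas: 4.2 × (0.28/0.27) = 4.2 × 1.037037 = 4.3556
Index = Σ wᵢ·(p₁ᵢ/p₀ᵢ) = 42.3377 + 23.5523 + 7.5753 + 18.8882 + 4.3556 = 96.7090

96.71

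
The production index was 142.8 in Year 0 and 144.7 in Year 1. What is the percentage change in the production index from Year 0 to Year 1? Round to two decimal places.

Change = (144.7 − 142.8) / 142.8 × 100
       = 1.9 / 142.8 × 100 = 1.3305%

1.33%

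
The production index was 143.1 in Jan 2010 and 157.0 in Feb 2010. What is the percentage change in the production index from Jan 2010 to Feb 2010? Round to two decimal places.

Change = (157.0 − 143.1) / 143.1 × 100
       = 13.9 / 143.1 × 100 = 9.7135%

9.71%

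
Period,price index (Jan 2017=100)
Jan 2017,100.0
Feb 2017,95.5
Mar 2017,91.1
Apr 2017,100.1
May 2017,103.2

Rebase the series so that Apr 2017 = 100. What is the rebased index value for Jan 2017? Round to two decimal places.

Rebased(Jan 2017) = 100.0 / 100.1 × 100 = 99.9001

99.90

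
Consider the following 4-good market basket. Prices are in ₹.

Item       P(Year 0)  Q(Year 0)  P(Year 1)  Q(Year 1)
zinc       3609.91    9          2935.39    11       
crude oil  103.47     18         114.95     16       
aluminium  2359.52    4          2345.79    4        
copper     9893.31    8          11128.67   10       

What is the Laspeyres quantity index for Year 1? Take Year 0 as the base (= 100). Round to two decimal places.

Laspeyres quantity index uses base-period prices as weights.
ΣP(Year 0)·Q(Year 1) = 3609.91×11 + 103.47×16 + 2359.52×4 + 9893.31×10 = 39709.01 + 1655.52 + 9438.08 + 98933.1 = 149735.71
ΣP(Year 0)·Q(Year 0) = 3609.91×9 + 103.47×18 + 2359.52×4 + 9893.31×8 = 32489.19 + 1862.46 + 9438.08 + 79146.48 = 122936.21
Index = 149735.71 / 122936.21 × 100 = 121.7995

121.80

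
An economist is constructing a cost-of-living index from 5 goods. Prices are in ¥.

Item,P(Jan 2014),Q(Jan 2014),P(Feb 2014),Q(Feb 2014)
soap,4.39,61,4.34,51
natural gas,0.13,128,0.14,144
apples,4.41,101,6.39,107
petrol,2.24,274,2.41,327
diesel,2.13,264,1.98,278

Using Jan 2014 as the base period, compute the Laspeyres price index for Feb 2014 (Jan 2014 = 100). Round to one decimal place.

Laspeyres price index uses base-period quantities as weights.
ΣP(Feb 2014)·Q(Jan 2014) = 4.34×61 + 0.14×128 + 6.39×101 + 2.41×274 + 1.98×264 = 264.74 + 17.92 + 645.39 + 660.34 + 522.72 = 2111.11
ΣP(Jan 2014)·Q(Jan 2014) = 4.39×61 + 0.13×128 + 4.41×101 + 2.24×274 + 2.13×264 = 267.79 + 16.64 + 445.41 + 613.76 + 562.32 = 1905.92
Index = 2111.11 / 1905.92 × 100 = 110.7659

110.8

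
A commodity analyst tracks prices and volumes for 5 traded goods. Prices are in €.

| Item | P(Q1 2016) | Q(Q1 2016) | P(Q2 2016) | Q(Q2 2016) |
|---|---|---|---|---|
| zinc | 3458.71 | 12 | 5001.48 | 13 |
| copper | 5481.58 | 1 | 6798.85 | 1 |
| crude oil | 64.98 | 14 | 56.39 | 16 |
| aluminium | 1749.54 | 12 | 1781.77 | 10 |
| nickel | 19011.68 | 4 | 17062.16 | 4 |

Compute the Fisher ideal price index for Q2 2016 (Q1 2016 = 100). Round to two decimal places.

Laspeyres component (base-period weights):
ΣP(Q2 2016)Q(Q1 2016) = 5001.48×12 + 6798.85×1 + 56.39×14 + 1781.77×12 + 17062.16×4 = 60017.76 + 6798.85 + 789.46 + 21381.24 + 68248.64 = 157235.95
ΣP(Q1 2016)Q(Q1 2016) = 3458.71×12 + 5481.58×1 + 64.98×14 + 1749.54×12 + 19011.68×4 = 41504.52 + 5481.58 + 909.72 + 20994.48 + 76046.72 = 144937.02
L = 157235.95 / 144937.02 × 100 = 108.4857
Paasche component (current-period weights):
ΣP(Q2 2016)Q(Q2 2016) = 5001.48×13 + 6798.85×1 + 56.39×16 + 1781.77×10 + 17062.16×4 = 65019.24 + 6798.85 + 902.24 + 17817.7 + 68248.64 = 158786.67
ΣP(Q1 2016)Q(Q2 2016) = 3458.71×13 + 5481.58×1 + 64.98×16 + 1749.54×10 + 19011.68×4 = 44963.23 + 5481.58 + 1039.68 + 17495.4 + 76046.72 = 145026.61
P = 158786.67 / 145026.61 × 100 = 109.4880
Fisher = √(L × P) = √(108.4857 × 109.4880) = 108.9857

108.99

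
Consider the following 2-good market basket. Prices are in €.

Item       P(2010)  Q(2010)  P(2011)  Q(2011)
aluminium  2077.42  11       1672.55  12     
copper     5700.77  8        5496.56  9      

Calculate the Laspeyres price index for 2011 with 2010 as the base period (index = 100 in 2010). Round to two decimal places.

91.11

Laspeyres price index uses base-period quantities as weights.
ΣP(2011)·Q(2010) = 1672.55×11 + 5496.56×8 = 18398.05 + 43972.48 = 62370.53
ΣP(2010)·Q(2010) = 2077.42×11 + 5700.77×8 = 22851.62 + 45606.16 = 68457.78
Index = 62370.53 / 68457.78 × 100 = 91.1080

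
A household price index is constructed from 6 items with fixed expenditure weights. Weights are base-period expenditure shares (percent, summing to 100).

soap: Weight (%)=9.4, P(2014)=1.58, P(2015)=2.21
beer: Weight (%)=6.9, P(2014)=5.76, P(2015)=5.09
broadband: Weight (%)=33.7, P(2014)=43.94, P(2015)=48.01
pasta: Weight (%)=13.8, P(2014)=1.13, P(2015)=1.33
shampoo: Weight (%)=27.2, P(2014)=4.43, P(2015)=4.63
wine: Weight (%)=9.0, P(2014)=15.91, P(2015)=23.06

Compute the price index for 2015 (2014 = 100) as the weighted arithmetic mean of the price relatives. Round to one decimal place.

113.8

soap: 9.4 × (2.21/1.58) = 9.4 × 1.398734 = 13.1481
beer: 6.9 × (5.09/5.76) = 6.9 × 0.883681 = 6.0974
broadband: 33.7 × (48.01/43.94) = 33.7 × 1.092626 = 36.8215
pasta: 13.8 × (1.33/1.13) = 13.8 × 1.176991 = 16.2425
shampoo: 27.2 × (4.63/4.43) = 27.2 × 1.045147 = 28.4280
wine: 9.0 × (23.06/15.91) = 9.0 × 1.449403 = 13.0446
Index = Σ wᵢ·(p₁ᵢ/p₀ᵢ) = 13.1481 + 6.0974 + 36.8215 + 16.2425 + 28.4280 + 13.0446 = 113.7821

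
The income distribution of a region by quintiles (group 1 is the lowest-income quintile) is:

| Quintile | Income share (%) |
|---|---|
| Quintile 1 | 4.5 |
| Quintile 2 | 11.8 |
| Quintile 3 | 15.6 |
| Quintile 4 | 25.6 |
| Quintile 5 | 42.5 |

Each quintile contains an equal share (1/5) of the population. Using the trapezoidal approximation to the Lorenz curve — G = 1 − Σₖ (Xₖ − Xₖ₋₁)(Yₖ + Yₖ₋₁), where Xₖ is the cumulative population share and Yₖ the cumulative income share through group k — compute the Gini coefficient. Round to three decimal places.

Cumulative income shares Yₖ: 0.0450, 0.1630, 0.3190, 0.5750, 1.0000
Σ (Xₖ−Xₖ₋₁)(Yₖ+Yₖ₋₁) = (1/5)(0.0450+0.0000) + (1/5)(0.1630+0.0450) + (1/5)(0.3190+0.1630) + (1/5)(0.5750+0.3190) + (1/5)(1.0000+0.5750)
  = 0.0090 + 0.0416 + 0.0964 + 0.1788 + 0.3150 = 0.6408
G = 1 − 0.6408 = 0.3592

0.359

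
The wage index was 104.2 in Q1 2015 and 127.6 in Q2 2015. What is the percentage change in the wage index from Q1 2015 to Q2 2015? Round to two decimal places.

22.46%

Change = (127.6 − 104.2) / 104.2 × 100
       = 23.4 / 104.2 × 100 = 22.4568%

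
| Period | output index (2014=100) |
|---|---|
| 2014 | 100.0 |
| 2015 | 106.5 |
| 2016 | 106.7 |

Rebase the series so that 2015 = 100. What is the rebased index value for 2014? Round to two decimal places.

93.90

Rebased(2014) = 100.0 / 106.5 × 100 = 93.8967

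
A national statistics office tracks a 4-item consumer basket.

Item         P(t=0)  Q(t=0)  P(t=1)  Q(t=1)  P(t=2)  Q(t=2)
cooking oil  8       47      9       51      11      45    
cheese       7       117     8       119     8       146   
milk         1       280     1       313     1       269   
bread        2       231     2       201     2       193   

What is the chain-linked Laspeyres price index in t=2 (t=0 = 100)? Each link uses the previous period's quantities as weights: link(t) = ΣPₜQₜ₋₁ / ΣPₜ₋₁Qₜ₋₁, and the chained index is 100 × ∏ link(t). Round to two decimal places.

113.67

Link t=0→t=1:
ΣP(t=1)Q(t=0) = 9×47 + 8×117 + 1×280 + 2×231 = 423 + 936 + 280 + 462 = 2101
ΣP(t=0)Q(t=0) = 8×47 + 7×117 + 1×280 + 2×231 = 376 + 819 + 280 + 462 = 1937
link = 2101/1937 = 1.084667
Link t=1→t=2:
ΣP(t=2)Q(t=1) = 11×51 + 8×119 + 1×313 + 2×201 = 561 + 952 + 313 + 402 = 2228
ΣP(t=1)Q(t=1) = 9×51 + 8×119 + 1×313 + 2×201 = 459 + 952 + 313 + 402 = 2126
link = 2228/2126 = 1.047977
Chained index = 100 × 1.084667 × 1.047977 = 113.6707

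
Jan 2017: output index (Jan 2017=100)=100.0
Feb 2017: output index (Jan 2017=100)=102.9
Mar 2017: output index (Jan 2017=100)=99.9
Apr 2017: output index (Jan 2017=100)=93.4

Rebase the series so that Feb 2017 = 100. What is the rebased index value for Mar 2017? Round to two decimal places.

Rebased(Mar 2017) = 99.9 / 102.9 × 100 = 97.0845

97.08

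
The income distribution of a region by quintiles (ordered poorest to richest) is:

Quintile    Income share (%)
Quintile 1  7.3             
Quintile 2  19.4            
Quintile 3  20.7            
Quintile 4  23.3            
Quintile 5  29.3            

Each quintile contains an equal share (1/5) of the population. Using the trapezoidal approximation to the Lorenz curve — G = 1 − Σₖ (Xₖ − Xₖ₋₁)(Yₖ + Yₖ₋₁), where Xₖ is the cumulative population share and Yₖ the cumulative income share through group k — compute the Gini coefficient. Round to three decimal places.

Cumulative income shares Yₖ: 0.0730, 0.2670, 0.4740, 0.7070, 1.0000
Σ (Xₖ−Xₖ₋₁)(Yₖ+Yₖ₋₁) = (1/5)(0.0730+0.0000) + (1/5)(0.2670+0.0730) + (1/5)(0.4740+0.2670) + (1/5)(0.7070+0.4740) + (1/5)(1.0000+0.7070)
  = 0.0146 + 0.0680 + 0.1482 + 0.2362 + 0.3414 = 0.8084
G = 1 − 0.8084 = 0.1916

0.192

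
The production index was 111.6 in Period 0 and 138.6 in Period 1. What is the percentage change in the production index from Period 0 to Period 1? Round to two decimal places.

Change = (138.6 − 111.6) / 111.6 × 100
       = 27.0 / 111.6 × 100 = 24.1935%

24.19%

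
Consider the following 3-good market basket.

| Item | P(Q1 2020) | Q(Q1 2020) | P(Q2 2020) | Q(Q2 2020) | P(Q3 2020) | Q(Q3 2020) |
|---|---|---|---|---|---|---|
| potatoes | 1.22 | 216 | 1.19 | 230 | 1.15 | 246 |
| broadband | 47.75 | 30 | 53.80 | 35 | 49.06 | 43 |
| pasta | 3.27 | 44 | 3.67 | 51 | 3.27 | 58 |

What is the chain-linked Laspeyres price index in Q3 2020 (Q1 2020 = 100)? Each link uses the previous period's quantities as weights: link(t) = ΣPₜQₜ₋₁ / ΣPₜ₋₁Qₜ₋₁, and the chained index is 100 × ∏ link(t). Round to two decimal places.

Link Q1 2020→Q2 2020:
ΣP(Q2 2020)Q(Q1 2020) = 1.19×216 + 53.80×30 + 3.67×44 = 257.04 + 1614 + 161.48 = 2032.52
ΣP(Q1 2020)Q(Q1 2020) = 1.22×216 + 47.75×30 + 3.27×44 = 263.52 + 1432.5 + 143.88 = 1839.9
link = 2032.52/1839.9 = 1.104690
Link Q2 2020→Q3 2020:
ΣP(Q3 2020)Q(Q2 2020) = 1.15×230 + 49.06×35 + 3.27×51 = 264.5 + 1717.1 + 166.77 = 2148.37
ΣP(Q2 2020)Q(Q2 2020) = 1.19×230 + 53.80×35 + 3.67×51 = 273.7 + 1883 + 187.17 = 2343.87
link = 2148.37/2343.87 = 0.916591
Chained index = 100 × 1.104690 × 0.916591 = 101.2549

101.25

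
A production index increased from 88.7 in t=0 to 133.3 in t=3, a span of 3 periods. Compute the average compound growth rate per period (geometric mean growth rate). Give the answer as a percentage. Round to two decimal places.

Growth factor = (133.3/88.7)^(1/3) = (1.502818)^(1/3) = 1.145431
Growth rate = 1.145431 − 1 = 0.145431 = 14.5431%

14.54%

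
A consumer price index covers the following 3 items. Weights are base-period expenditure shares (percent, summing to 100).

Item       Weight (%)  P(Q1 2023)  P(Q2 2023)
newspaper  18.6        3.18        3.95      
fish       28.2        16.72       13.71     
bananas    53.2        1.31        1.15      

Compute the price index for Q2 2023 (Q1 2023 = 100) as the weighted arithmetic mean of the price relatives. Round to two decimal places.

92.93

newspaper: 18.6 × (3.95/3.18) = 18.6 × 1.242138 = 23.1038
fish: 28.2 × (13.71/16.72) = 28.2 × 0.819976 = 23.1233
bananas: 53.2 × (1.15/1.31) = 53.2 × 0.877863 = 46.7023
Index = Σ wᵢ·(p₁ᵢ/p₀ᵢ) = 23.1038 + 23.1233 + 46.7023 = 92.9294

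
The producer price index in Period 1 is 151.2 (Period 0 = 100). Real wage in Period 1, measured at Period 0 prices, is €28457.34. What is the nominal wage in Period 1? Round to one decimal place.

Nominal = Real × (Index/100) = 28457.34 × (151.2/100)
        = 28457.34 × 1.512 = 43027.4981

43027.5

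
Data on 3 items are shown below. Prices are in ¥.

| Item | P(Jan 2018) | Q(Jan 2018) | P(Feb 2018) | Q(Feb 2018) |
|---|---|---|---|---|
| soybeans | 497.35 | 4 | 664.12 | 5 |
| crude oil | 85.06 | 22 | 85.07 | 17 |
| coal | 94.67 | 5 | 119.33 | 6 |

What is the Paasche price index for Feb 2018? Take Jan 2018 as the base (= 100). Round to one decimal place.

121.8

Paasche price index uses current-period quantities as weights.
ΣP(Feb 2018)·Q(Feb 2018) = 664.12×5 + 85.07×17 + 119.33×6 = 3320.6 + 1446.19 + 715.98 = 5482.77
ΣP(Jan 2018)·Q(Feb 2018) = 497.35×5 + 85.06×17 + 94.67×6 = 2486.75 + 1446.02 + 568.02 = 4500.79
Index = 5482.77 / 4500.79 × 100 = 121.8179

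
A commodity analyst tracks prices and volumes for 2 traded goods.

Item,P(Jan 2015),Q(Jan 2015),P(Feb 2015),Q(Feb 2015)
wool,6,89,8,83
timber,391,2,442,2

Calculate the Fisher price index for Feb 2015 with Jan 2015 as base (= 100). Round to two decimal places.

121.11

Laspeyres component (base-period weights):
ΣP(Feb 2015)Q(Jan 2015) = 8×89 + 442×2 = 712 + 884 = 1596
ΣP(Jan 2015)Q(Jan 2015) = 6×89 + 391×2 = 534 + 782 = 1316
L = 1596 / 1316 × 100 = 121.2766
Paasche component (current-period weights):
ΣP(Feb 2015)Q(Feb 2015) = 8×83 + 442×2 = 664 + 884 = 1548
ΣP(Jan 2015)Q(Feb 2015) = 6×83 + 391×2 = 498 + 782 = 1280
P = 1548 / 1280 × 100 = 120.9375
Fisher = √(L × P) = √(121.2766 × 120.9375) = 121.1069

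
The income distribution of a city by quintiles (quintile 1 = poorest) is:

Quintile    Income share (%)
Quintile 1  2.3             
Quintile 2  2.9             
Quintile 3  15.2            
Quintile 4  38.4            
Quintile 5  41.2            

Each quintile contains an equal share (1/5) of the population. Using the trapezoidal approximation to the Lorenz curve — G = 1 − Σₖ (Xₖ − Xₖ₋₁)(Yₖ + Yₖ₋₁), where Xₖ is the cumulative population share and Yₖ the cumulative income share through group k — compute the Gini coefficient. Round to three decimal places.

0.453

Cumulative income shares Yₖ: 0.0230, 0.0520, 0.2040, 0.5880, 1.0000
Σ (Xₖ−Xₖ₋₁)(Yₖ+Yₖ₋₁) = (1/5)(0.0230+0.0000) + (1/5)(0.0520+0.0230) + (1/5)(0.2040+0.0520) + (1/5)(0.5880+0.2040) + (1/5)(1.0000+0.5880)
  = 0.0046 + 0.0150 + 0.0512 + 0.1584 + 0.3176 = 0.5468
G = 1 − 0.5468 = 0.4532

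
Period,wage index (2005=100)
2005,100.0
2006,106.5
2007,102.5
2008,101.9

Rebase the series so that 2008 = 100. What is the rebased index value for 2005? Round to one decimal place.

98.1

Rebased(2005) = 100.0 / 101.9 × 100 = 98.1354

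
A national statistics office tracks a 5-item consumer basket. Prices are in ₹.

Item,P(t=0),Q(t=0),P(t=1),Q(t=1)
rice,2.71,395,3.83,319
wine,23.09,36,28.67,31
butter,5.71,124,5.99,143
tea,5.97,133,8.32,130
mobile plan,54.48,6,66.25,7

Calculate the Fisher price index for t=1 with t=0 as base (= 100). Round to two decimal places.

Laspeyres component (base-period weights):
ΣP(t=1)Q(t=0) = 3.83×395 + 28.67×36 + 5.99×124 + 8.32×133 + 66.25×6 = 1512.85 + 1032.12 + 742.76 + 1106.56 + 397.5 = 4791.79
ΣP(t=0)Q(t=0) = 2.71×395 + 23.09×36 + 5.71×124 + 5.97×133 + 54.48×6 = 1070.45 + 831.24 + 708.04 + 794.01 + 326.88 = 3730.62
L = 4791.79 / 3730.62 × 100 = 128.4449
Paasche component (current-period weights):
ΣP(t=1)Q(t=1) = 3.83×319 + 28.67×31 + 5.99×143 + 8.32×130 + 66.25×7 = 1221.77 + 888.77 + 856.57 + 1081.6 + 463.75 = 4512.46
ΣP(t=0)Q(t=1) = 2.71×319 + 23.09×31 + 5.71×143 + 5.97×130 + 54.48×7 = 864.49 + 715.79 + 816.53 + 776.1 + 381.36 = 3554.27
P = 4512.46 / 3554.27 × 100 = 126.9588
Fisher = √(L × P) = √(128.4449 × 126.9588) = 127.6997

127.70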